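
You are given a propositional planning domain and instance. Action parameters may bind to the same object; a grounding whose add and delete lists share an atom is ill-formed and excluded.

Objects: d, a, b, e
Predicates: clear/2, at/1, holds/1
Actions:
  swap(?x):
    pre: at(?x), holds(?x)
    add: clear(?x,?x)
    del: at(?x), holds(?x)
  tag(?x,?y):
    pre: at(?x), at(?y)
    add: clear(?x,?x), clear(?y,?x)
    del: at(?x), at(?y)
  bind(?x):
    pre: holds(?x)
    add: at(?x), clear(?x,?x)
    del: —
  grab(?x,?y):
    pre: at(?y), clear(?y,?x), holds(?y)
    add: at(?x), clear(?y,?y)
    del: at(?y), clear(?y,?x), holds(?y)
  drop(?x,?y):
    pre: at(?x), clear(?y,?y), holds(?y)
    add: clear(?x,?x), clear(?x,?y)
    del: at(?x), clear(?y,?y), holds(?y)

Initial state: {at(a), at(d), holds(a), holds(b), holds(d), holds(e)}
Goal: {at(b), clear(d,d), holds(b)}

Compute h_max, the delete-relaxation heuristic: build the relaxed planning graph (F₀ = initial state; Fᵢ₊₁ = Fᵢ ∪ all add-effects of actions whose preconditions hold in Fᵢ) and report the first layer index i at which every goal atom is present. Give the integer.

F0 = init (6 atoms)
F1 = F0 ∪ {at(b), at(e), clear(a,a), clear(a,d), clear(b,b), clear(d,a), clear(d,d), clear(e,e)}  (14 atoms)
goal ⊆ F1  ⇒  h_max = 1

1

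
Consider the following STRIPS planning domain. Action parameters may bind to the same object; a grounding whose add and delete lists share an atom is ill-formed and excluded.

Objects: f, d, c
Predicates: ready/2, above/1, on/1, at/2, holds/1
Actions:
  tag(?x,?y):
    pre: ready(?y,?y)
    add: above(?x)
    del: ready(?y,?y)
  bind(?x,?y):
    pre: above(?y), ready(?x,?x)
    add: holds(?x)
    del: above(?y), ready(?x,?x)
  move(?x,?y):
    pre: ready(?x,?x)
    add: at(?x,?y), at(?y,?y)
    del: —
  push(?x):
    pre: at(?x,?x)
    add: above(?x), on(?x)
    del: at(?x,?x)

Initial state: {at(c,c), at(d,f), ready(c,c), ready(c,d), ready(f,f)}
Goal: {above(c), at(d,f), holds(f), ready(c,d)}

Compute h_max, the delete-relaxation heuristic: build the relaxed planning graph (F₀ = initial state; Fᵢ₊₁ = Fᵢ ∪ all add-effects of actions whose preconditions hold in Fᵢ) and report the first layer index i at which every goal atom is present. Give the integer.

2

F0 = init (5 atoms)
F1 = F0 ∪ {above(c), above(d), above(f), at(c,d), at(c,f), at(d,d), at(f,c), at(f,d), at(f,f), on(c)}  (15 atoms)
F2 = F1 ∪ {holds(c), holds(f), on(d), on(f)}  (19 atoms)
goal ⊆ F2  ⇒  h_max = 2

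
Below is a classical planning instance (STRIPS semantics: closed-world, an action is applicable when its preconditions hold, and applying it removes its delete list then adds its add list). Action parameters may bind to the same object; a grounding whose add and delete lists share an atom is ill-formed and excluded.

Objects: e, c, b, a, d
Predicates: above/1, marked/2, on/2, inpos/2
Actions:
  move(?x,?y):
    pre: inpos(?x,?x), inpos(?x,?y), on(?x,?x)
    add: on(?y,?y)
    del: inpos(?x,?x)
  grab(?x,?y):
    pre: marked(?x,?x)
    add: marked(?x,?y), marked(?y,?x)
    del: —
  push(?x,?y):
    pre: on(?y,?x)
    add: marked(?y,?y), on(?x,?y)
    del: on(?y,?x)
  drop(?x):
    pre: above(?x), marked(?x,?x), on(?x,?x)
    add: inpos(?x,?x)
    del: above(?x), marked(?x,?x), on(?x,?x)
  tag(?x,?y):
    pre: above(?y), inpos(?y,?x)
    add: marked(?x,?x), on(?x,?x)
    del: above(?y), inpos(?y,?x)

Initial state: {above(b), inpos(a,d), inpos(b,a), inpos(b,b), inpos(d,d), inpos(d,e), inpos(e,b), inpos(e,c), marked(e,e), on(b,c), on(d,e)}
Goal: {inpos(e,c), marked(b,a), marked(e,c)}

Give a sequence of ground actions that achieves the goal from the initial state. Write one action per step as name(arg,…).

grab(e,c); push(c,b); grab(b,a)

1. grab(e,c)  →  {above(b), inpos(a,d), inpos(b,a), inpos(b,b), inpos(d,d), inpos(d,e), inpos(e,b), inpos(e,c), marked(c,e), marked(e,c), marked(e,e), on(b,c), on(d,e)}
2. push(c,b)  →  {above(b), inpos(a,d), inpos(b,a), inpos(b,b), inpos(d,d), inpos(d,e), inpos(e,b), inpos(e,c), marked(b,b), marked(c,e), marked(e,c), marked(e,e), on(c,b), on(d,e)}
3. grab(b,a)  →  {above(b), inpos(a,d), inpos(b,a), inpos(b,b), inpos(d,d), inpos(d,e), inpos(e,b), inpos(e,c), marked(a,b), marked(b,a), marked(b,b), marked(c,e), marked(e,c), marked(e,e), on(c,b), on(d,e)}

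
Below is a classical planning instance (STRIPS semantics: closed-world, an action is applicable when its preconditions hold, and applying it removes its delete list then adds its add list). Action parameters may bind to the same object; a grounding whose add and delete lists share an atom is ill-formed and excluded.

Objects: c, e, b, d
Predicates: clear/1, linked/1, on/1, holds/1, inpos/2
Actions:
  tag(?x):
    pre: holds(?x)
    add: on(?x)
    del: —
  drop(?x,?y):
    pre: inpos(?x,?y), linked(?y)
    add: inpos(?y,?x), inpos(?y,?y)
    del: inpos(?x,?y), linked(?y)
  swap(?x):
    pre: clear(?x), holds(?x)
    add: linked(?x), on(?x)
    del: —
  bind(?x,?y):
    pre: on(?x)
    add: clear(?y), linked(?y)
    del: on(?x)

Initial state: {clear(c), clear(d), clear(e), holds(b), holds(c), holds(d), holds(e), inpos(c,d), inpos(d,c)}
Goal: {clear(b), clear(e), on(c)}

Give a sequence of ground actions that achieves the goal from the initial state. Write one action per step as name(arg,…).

tag(c); tag(e); bind(e,b)

1. tag(c)  →  {clear(c), clear(d), clear(e), holds(b), holds(c), holds(d), holds(e), inpos(c,d), inpos(d,c), on(c)}
2. tag(e)  →  {clear(c), clear(d), clear(e), holds(b), holds(c), holds(d), holds(e), inpos(c,d), inpos(d,c), on(c), on(e)}
3. bind(e,b)  →  {clear(b), clear(c), clear(d), clear(e), holds(b), holds(c), holds(d), holds(e), inpos(c,d), inpos(d,c), linked(b), on(c)}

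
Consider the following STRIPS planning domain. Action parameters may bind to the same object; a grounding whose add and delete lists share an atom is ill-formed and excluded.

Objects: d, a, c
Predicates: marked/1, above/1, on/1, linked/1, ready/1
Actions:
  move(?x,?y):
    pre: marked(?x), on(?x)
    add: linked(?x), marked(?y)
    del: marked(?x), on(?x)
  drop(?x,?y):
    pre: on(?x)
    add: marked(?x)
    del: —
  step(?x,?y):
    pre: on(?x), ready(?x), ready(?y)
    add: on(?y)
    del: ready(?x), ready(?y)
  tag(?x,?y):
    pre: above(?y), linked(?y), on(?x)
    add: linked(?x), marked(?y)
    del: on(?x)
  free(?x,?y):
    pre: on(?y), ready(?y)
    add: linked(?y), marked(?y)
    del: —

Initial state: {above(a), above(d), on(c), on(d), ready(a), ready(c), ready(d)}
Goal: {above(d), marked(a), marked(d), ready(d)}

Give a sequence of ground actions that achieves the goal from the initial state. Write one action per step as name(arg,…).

1. drop(d,d)  →  {above(a), above(d), marked(d), on(c), on(d), ready(a), ready(c), ready(d)}
2. move(d,a)  →  {above(a), above(d), linked(d), marked(a), on(c), ready(a), ready(c), ready(d)}
3. tag(c,d)  →  {above(a), above(d), linked(c), linked(d), marked(a), marked(d), ready(a), ready(c), ready(d)}

drop(d,d); move(d,a); tag(c,d)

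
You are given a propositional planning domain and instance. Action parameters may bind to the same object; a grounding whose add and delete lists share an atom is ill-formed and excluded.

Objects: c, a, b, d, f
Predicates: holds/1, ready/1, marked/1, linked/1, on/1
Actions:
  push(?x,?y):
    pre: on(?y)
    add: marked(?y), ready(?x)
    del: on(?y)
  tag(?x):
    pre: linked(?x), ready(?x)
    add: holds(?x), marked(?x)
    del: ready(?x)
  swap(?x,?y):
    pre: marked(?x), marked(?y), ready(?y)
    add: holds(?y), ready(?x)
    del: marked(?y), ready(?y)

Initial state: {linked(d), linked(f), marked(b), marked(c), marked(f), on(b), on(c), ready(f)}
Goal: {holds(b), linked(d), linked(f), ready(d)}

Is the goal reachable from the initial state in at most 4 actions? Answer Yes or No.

1. push(b,c)  →  {linked(d), linked(f), marked(b), marked(c), marked(f), on(b), ready(b), ready(f)}
2. push(d,b)  →  {linked(d), linked(f), marked(b), marked(c), marked(f), ready(b), ready(d), ready(f)}
3. swap(c,b)  →  {holds(b), linked(d), linked(f), marked(c), marked(f), ready(c), ready(d), ready(f)}
optimal plan length = 3; 3 ≤ 4

Yes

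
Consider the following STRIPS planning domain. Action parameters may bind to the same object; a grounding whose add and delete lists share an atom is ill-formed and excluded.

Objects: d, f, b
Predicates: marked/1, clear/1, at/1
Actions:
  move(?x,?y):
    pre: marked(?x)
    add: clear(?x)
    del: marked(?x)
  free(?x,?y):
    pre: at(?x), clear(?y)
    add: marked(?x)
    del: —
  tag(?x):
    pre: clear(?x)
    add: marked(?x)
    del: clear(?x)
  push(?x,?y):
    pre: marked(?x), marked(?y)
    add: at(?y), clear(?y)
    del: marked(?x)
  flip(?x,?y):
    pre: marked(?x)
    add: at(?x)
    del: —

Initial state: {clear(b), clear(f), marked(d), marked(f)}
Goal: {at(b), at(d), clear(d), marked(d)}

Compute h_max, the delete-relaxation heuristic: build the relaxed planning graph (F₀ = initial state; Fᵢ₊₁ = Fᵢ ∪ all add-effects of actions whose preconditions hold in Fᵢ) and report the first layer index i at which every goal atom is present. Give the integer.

F0 = init (4 atoms)
F1 = F0 ∪ {at(d), at(f), clear(d), marked(b)}  (8 atoms)
F2 = F1 ∪ {at(b)}  (9 atoms)
goal ⊆ F2  ⇒  h_max = 2

2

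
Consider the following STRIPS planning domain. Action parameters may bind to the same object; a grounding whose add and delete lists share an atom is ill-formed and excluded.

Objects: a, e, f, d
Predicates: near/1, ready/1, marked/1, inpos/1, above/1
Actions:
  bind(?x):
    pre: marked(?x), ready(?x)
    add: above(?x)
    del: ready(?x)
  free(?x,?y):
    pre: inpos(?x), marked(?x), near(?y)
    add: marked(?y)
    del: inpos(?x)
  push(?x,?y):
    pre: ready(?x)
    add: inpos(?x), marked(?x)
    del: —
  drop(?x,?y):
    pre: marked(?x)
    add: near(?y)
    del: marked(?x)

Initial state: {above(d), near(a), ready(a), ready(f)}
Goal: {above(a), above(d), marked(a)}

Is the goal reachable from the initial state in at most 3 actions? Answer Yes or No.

Yes

1. push(a,a)  →  {above(d), inpos(a), marked(a), near(a), ready(a), ready(f)}
2. bind(a)  →  {above(a), above(d), inpos(a), marked(a), near(a), ready(f)}
optimal plan length = 2; 2 ≤ 3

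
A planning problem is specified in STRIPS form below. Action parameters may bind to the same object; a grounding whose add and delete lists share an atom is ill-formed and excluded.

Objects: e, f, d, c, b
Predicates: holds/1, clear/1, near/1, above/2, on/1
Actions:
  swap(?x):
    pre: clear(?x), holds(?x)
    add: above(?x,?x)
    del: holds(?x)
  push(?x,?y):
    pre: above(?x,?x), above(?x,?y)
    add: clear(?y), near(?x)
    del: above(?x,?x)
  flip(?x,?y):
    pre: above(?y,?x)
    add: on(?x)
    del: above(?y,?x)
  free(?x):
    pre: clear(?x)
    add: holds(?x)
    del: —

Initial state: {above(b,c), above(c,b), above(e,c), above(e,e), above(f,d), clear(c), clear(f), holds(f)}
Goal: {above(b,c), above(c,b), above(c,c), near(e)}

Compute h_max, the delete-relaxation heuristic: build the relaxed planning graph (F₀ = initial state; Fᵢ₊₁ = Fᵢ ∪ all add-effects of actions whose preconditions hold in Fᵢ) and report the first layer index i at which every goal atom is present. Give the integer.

2

F0 = init (8 atoms)
F1 = F0 ∪ {above(f,f), clear(e), holds(c), near(e), on(b), on(c), on(d), on(e)}  (16 atoms)
F2 = F1 ∪ {above(c,c), clear(d), holds(e), near(f), on(f)}  (21 atoms)
goal ⊆ F2  ⇒  h_max = 2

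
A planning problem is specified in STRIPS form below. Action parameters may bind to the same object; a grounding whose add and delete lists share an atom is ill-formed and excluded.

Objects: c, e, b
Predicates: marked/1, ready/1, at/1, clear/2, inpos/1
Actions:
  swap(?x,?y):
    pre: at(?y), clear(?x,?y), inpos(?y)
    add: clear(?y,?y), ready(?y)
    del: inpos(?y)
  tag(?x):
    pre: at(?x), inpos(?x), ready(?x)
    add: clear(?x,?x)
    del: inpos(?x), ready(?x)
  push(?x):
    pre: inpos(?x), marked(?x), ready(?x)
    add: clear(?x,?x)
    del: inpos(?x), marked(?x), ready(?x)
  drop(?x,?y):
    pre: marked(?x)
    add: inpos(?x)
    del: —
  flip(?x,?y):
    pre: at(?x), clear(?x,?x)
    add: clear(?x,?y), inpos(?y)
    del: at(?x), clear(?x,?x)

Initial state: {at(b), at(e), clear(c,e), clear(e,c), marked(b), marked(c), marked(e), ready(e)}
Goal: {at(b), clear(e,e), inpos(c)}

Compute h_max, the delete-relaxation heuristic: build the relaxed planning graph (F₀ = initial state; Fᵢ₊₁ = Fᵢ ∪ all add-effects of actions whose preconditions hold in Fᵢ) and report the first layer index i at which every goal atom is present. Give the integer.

2

F0 = init (8 atoms)
F1 = F0 ∪ {inpos(b), inpos(c), inpos(e)}  (11 atoms)
F2 = F1 ∪ {clear(e,e)}  (12 atoms)
goal ⊆ F2  ⇒  h_max = 2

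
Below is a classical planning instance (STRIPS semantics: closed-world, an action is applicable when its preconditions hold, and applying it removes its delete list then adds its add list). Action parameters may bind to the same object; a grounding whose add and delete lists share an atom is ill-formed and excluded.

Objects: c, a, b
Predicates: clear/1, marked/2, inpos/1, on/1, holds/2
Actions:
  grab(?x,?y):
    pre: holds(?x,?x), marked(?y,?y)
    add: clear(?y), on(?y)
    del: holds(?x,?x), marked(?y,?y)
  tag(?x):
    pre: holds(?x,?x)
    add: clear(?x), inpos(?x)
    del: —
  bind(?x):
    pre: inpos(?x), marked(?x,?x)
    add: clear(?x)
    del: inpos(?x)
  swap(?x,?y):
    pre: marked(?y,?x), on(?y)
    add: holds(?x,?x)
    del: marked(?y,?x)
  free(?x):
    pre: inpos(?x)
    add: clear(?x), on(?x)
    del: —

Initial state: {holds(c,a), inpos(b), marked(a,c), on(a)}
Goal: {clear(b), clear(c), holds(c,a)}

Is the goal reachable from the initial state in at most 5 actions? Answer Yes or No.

Yes

1. swap(c,a)  →  {holds(c,a), holds(c,c), inpos(b), on(a)}
2. tag(c)  →  {clear(c), holds(c,a), holds(c,c), inpos(b), inpos(c), on(a)}
3. free(b)  →  {clear(b), clear(c), holds(c,a), holds(c,c), inpos(b), inpos(c), on(a), on(b)}
optimal plan length = 3; 3 ≤ 5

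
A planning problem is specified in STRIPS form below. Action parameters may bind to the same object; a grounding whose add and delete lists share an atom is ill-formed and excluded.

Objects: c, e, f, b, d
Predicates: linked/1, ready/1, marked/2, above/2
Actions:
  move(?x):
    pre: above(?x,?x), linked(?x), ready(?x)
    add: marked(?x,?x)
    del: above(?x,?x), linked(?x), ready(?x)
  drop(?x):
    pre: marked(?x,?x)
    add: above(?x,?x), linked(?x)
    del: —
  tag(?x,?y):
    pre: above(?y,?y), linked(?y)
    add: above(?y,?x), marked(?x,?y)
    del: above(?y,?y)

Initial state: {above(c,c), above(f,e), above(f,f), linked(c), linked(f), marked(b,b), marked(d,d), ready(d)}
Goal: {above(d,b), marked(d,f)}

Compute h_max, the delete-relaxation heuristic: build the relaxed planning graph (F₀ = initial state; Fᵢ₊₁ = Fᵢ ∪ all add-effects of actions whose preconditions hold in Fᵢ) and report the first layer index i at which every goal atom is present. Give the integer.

F0 = init (8 atoms)
F1 = F0 ∪ {above(b,b), above(c,b), above(c,d), above(c,e), above(c,f), above(d,d), above(f,b), above(f,c), above(f,d), linked(b), linked(d), marked(b,c), marked(b,f), marked(c,f), marked(d,c), marked(d,f), marked(e,c), marked(e,f), marked(f,c)}  (27 atoms)
F2 = F1 ∪ {above(b,c), above(b,d), above(b,e), above(b,f), above(d,b), above(d,c), above(d,e), above(d,f), marked(b,d), marked(c,b), marked(c,d), marked(d,b), marked(e,b), marked(e,d), marked(f,b), marked(f,d)}  (43 atoms)
goal ⊆ F2  ⇒  h_max = 2

2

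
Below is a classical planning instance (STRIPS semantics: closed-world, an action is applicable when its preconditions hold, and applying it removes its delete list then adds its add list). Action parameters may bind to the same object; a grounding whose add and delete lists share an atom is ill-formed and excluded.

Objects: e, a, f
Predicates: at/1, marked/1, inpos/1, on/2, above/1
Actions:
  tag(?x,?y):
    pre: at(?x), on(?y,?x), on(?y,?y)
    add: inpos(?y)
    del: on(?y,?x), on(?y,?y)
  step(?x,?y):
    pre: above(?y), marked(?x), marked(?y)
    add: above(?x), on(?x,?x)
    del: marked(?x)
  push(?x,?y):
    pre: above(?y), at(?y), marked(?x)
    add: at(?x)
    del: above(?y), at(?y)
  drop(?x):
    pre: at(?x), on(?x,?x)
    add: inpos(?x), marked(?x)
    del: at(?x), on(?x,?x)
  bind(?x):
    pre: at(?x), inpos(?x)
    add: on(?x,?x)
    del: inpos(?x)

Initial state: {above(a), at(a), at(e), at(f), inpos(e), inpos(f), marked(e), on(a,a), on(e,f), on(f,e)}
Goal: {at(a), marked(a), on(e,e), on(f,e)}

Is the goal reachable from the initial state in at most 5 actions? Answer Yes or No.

1. drop(a)  →  {above(a), at(e), at(f), inpos(a), inpos(e), inpos(f), marked(a), marked(e), on(e,f), on(f,e)}
2. step(e,a)  →  {above(a), above(e), at(e), at(f), inpos(a), inpos(e), inpos(f), marked(a), on(e,e), on(e,f), on(f,e)}
3. push(a,e)  →  {above(a), at(a), at(f), inpos(a), inpos(e), inpos(f), marked(a), on(e,e), on(e,f), on(f,e)}
optimal plan length = 3; 3 ≤ 5

Yes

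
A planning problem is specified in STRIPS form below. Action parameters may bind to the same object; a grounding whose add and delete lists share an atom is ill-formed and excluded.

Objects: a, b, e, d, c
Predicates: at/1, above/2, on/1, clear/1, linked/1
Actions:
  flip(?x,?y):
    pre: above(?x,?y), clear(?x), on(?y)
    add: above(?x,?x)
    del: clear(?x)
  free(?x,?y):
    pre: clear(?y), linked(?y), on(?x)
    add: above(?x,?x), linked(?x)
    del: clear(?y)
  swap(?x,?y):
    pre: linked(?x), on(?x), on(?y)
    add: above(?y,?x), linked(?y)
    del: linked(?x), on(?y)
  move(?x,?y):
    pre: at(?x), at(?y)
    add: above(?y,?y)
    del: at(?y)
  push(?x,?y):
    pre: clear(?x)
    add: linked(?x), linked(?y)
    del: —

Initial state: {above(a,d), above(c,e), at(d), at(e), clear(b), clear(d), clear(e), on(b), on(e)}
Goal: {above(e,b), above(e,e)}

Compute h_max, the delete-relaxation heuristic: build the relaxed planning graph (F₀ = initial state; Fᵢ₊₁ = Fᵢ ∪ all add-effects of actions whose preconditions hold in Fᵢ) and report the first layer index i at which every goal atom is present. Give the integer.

F0 = init (9 atoms)
F1 = F0 ∪ {above(d,d), above(e,e), linked(a), linked(b), linked(c), linked(d), linked(e)}  (16 atoms)
F2 = F1 ∪ {above(b,b), above(b,e), above(e,b)}  (19 atoms)
goal ⊆ F2  ⇒  h_max = 2

2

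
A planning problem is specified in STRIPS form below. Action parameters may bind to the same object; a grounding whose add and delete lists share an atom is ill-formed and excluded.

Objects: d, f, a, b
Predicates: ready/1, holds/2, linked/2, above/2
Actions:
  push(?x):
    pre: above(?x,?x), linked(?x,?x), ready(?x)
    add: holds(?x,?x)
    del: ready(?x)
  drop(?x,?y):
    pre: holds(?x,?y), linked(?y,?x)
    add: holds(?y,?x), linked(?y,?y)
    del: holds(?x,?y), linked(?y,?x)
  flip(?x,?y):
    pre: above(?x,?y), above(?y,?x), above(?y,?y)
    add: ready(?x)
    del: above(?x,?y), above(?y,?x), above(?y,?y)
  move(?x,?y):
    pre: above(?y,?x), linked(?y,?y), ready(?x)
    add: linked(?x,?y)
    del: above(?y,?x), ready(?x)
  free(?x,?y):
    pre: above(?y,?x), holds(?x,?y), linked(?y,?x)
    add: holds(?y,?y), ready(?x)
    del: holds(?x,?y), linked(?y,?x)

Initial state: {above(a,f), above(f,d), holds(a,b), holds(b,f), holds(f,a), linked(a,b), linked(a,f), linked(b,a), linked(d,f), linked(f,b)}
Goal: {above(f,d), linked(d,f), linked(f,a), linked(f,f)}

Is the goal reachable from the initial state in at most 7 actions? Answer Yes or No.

1. drop(a,b)  →  {above(a,f), above(f,d), holds(b,a), holds(b,f), holds(f,a), linked(a,b), linked(a,f), linked(b,b), linked(d,f), linked(f,b)}
2. drop(b,f)  →  {above(a,f), above(f,d), holds(b,a), holds(f,a), holds(f,b), linked(a,b), linked(a,f), linked(b,b), linked(d,f), linked(f,f)}
3. drop(b,a)  →  {above(a,f), above(f,d), holds(a,b), holds(f,a), holds(f,b), linked(a,a), linked(a,f), linked(b,b), linked(d,f), linked(f,f)}
4. free(f,a)  →  {above(a,f), above(f,d), holds(a,a), holds(a,b), holds(f,b), linked(a,a), linked(b,b), linked(d,f), linked(f,f), ready(f)}
5. move(f,a)  →  {above(f,d), holds(a,a), holds(a,b), holds(f,b), linked(a,a), linked(b,b), linked(d,f), linked(f,a), linked(f,f)}
optimal plan length = 5; 5 ≤ 7

Yes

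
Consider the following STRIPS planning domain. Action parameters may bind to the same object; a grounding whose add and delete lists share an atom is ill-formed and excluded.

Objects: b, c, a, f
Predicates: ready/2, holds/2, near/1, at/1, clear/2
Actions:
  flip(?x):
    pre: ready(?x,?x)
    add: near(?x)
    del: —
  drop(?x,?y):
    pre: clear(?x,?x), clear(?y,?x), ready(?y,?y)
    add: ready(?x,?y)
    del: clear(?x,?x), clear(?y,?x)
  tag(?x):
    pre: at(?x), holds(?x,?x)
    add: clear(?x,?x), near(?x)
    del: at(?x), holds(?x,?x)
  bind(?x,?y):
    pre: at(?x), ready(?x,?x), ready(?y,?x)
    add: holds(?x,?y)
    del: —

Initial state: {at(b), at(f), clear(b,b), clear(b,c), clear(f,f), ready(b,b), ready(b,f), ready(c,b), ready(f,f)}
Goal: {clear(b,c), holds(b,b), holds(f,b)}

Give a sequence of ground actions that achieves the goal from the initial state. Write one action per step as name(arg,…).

bind(b,b); bind(f,b)

1. bind(b,b)  →  {at(b), at(f), clear(b,b), clear(b,c), clear(f,f), holds(b,b), ready(b,b), ready(b,f), ready(c,b), ready(f,f)}
2. bind(f,b)  →  {at(b), at(f), clear(b,b), clear(b,c), clear(f,f), holds(b,b), holds(f,b), ready(b,b), ready(b,f), ready(c,b), ready(f,f)}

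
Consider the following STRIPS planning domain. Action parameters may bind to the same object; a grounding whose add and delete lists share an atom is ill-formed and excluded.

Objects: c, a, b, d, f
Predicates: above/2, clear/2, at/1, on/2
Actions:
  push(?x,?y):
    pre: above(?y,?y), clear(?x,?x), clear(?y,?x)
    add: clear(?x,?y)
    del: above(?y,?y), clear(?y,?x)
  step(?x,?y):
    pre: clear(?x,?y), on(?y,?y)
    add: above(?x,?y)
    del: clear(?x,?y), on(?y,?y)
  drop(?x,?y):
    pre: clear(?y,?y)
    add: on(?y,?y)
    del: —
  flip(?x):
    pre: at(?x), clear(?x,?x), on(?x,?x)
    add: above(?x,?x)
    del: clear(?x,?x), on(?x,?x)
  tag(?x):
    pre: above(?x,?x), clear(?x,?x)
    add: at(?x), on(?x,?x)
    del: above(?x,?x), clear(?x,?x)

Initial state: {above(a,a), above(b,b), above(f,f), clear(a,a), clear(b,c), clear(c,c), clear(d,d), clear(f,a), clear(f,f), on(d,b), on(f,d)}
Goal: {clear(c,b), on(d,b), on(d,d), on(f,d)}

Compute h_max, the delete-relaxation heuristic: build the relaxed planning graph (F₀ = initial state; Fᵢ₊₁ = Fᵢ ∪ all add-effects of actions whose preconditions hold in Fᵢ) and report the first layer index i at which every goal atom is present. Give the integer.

1

F0 = init (11 atoms)
F1 = F0 ∪ {at(a), at(f), clear(a,f), clear(c,b), on(a,a), on(c,c), on(d,d), on(f,f)}  (19 atoms)
goal ⊆ F1  ⇒  h_max = 1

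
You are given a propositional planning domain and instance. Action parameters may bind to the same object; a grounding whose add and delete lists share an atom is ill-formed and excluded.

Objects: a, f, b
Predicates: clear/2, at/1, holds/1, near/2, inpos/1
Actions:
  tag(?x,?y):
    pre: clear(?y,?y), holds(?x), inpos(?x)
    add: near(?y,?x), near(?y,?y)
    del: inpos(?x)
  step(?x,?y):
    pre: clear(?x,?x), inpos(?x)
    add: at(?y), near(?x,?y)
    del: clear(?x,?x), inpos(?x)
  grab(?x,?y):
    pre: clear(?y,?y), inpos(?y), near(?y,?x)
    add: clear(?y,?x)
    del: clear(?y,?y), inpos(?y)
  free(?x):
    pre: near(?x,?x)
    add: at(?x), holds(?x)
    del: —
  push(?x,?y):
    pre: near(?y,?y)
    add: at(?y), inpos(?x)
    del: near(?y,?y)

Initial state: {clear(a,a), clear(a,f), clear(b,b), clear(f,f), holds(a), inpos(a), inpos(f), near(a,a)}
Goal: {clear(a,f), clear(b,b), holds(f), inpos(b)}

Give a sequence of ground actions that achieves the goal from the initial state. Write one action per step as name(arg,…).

1. tag(a,f)  →  {clear(a,a), clear(a,f), clear(b,b), clear(f,f), holds(a), inpos(f), near(a,a), near(f,a), near(f,f)}
2. free(f)  →  {at(f), clear(a,a), clear(a,f), clear(b,b), clear(f,f), holds(a), holds(f), inpos(f), near(a,a), near(f,a), near(f,f)}
3. push(b,a)  →  {at(a), at(f), clear(a,a), clear(a,f), clear(b,b), clear(f,f), holds(a), holds(f), inpos(b), inpos(f), near(f,a), near(f,f)}

tag(a,f); free(f); push(b,a)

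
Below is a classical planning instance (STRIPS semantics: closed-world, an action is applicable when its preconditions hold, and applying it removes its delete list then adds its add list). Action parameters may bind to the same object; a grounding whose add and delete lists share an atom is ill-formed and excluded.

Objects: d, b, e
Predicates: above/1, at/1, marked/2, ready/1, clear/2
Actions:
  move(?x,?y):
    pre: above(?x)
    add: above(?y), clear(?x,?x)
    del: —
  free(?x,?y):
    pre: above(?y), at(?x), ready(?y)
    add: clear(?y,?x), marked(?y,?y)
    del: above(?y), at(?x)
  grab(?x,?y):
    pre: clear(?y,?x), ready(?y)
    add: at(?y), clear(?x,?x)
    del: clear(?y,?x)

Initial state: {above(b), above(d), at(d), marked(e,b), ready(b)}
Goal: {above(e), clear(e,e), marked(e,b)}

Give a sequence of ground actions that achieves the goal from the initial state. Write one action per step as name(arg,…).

move(d,e); move(e,d)

1. move(d,e)  →  {above(b), above(d), above(e), at(d), clear(d,d), marked(e,b), ready(b)}
2. move(e,d)  →  {above(b), above(d), above(e), at(d), clear(d,d), clear(e,e), marked(e,b), ready(b)}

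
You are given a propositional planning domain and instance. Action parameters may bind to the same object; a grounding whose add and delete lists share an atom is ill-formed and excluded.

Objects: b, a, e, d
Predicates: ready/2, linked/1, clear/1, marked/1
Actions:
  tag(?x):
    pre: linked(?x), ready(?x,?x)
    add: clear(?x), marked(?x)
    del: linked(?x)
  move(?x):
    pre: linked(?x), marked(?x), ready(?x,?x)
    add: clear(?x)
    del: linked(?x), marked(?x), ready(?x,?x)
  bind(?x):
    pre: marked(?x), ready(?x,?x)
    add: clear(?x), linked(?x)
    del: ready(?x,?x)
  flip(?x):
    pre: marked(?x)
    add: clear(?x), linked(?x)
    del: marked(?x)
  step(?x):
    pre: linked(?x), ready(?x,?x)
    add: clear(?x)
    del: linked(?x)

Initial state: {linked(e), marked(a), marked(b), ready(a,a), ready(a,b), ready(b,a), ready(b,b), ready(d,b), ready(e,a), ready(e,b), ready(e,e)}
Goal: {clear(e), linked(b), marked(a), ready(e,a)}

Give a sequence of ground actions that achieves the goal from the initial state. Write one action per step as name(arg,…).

1. tag(e)  →  {clear(e), marked(a), marked(b), marked(e), ready(a,a), ready(a,b), ready(b,a), ready(b,b), ready(d,b), ready(e,a), ready(e,b), ready(e,e)}
2. bind(b)  →  {clear(b), clear(e), linked(b), marked(a), marked(b), marked(e), ready(a,a), ready(a,b), ready(b,a), ready(d,b), ready(e,a), ready(e,b), ready(e,e)}

tag(e); bind(b)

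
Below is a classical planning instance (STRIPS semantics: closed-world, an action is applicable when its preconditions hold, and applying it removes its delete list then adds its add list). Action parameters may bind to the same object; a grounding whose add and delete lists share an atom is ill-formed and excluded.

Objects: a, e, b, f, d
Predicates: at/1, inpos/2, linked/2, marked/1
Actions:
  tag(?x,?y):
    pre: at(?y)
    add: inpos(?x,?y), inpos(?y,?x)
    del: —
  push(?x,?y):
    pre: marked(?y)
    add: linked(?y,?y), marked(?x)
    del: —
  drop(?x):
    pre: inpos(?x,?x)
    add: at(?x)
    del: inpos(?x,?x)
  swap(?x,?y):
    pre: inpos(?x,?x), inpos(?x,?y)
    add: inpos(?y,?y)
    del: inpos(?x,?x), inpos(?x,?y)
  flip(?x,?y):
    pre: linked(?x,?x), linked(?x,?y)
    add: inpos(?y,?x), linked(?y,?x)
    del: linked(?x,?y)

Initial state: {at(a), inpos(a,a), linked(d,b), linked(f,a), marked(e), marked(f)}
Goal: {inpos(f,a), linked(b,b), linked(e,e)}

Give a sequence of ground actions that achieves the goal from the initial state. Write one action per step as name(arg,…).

tag(f,a); push(b,e); push(a,b)

1. tag(f,a)  →  {at(a), inpos(a,a), inpos(a,f), inpos(f,a), linked(d,b), linked(f,a), marked(e), marked(f)}
2. push(b,e)  →  {at(a), inpos(a,a), inpos(a,f), inpos(f,a), linked(d,b), linked(e,e), linked(f,a), marked(b), marked(e), marked(f)}
3. push(a,b)  →  {at(a), inpos(a,a), inpos(a,f), inpos(f,a), linked(b,b), linked(d,b), linked(e,e), linked(f,a), marked(a), marked(b), marked(e), marked(f)}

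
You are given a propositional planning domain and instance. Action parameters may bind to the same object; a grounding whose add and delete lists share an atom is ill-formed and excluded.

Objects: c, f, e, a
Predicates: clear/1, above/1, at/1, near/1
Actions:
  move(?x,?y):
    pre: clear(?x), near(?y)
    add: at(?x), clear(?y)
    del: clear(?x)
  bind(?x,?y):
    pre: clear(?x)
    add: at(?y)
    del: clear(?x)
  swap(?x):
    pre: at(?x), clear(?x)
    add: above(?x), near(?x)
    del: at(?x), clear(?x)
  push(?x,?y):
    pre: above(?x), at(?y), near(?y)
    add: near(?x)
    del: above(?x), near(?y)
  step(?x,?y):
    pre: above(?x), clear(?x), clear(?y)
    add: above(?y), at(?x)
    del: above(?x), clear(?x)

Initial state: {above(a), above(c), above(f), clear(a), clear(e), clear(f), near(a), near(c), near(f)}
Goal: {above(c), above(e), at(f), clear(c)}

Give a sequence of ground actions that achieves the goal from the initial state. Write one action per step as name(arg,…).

move(f,c); step(a,e)

1. move(f,c)  →  {above(a), above(c), above(f), at(f), clear(a), clear(c), clear(e), near(a), near(c), near(f)}
2. step(a,e)  →  {above(c), above(e), above(f), at(a), at(f), clear(c), clear(e), near(a), near(c), near(f)}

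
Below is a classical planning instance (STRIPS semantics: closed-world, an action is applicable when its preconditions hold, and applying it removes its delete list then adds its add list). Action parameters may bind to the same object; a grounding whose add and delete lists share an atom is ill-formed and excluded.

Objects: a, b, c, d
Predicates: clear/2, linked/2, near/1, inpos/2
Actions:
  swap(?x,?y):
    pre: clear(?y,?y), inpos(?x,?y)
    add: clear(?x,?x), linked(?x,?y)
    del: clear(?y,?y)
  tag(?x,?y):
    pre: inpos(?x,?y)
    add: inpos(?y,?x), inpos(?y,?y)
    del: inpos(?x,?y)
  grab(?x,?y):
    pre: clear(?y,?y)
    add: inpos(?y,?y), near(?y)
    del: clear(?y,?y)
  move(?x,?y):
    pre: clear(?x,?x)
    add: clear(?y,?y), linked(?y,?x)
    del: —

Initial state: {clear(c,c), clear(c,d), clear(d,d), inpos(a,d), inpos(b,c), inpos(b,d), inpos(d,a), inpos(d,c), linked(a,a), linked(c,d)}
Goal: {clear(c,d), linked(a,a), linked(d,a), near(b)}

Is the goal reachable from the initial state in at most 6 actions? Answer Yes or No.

Yes

1. swap(a,d)  →  {clear(a,a), clear(c,c), clear(c,d), inpos(a,d), inpos(b,c), inpos(b,d), inpos(d,a), inpos(d,c), linked(a,a), linked(a,d), linked(c,d)}
2. swap(b,c)  →  {clear(a,a), clear(b,b), clear(c,d), inpos(a,d), inpos(b,c), inpos(b,d), inpos(d,a), inpos(d,c), linked(a,a), linked(a,d), linked(b,c), linked(c,d)}
3. swap(d,a)  →  {clear(b,b), clear(c,d), clear(d,d), inpos(a,d), inpos(b,c), inpos(b,d), inpos(d,a), inpos(d,c), linked(a,a), linked(a,d), linked(b,c), linked(c,d), linked(d,a)}
4. grab(a,b)  →  {clear(c,d), clear(d,d), inpos(a,d), inpos(b,b), inpos(b,c), inpos(b,d), inpos(d,a), inpos(d,c), linked(a,a), linked(a,d), linked(b,c), linked(c,d), linked(d,a), near(b)}
optimal plan length = 4; 4 ≤ 6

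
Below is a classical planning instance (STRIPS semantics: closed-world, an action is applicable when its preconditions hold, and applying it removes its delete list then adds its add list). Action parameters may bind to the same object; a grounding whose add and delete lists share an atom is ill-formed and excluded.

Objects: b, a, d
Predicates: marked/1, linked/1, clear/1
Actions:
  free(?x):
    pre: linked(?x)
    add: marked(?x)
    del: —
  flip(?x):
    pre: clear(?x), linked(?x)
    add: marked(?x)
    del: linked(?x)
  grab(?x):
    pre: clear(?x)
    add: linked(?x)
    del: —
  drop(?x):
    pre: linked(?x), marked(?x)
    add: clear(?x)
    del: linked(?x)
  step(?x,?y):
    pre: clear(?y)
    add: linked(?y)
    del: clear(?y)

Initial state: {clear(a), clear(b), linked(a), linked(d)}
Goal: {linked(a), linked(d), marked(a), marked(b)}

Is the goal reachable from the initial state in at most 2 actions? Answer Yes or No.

No

1. free(a)  →  {clear(a), clear(b), linked(a), linked(d), marked(a)}
2. grab(b)  →  {clear(a), clear(b), linked(a), linked(b), linked(d), marked(a)}
3. free(b)  →  {clear(a), clear(b), linked(a), linked(b), linked(d), marked(a), marked(b)}
optimal plan length = 3; 3 > 2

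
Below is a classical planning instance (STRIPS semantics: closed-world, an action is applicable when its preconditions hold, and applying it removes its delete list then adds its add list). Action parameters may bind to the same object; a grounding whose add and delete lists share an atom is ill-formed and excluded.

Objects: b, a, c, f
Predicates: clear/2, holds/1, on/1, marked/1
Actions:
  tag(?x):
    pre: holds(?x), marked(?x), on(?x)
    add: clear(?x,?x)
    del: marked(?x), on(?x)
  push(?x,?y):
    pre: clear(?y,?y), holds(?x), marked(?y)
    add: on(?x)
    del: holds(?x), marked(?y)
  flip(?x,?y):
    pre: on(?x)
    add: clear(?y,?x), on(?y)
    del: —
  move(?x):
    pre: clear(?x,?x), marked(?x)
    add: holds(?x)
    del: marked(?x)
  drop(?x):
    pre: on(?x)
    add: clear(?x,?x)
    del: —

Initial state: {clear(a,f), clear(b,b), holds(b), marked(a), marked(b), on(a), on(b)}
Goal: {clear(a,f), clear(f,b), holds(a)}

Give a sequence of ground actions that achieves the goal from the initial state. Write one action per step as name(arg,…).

1. flip(b,f)  →  {clear(a,f), clear(b,b), clear(f,b), holds(b), marked(a), marked(b), on(a), on(b), on(f)}
2. flip(a,a)  →  {clear(a,a), clear(a,f), clear(b,b), clear(f,b), holds(b), marked(a), marked(b), on(a), on(b), on(f)}
3. move(a)  →  {clear(a,a), clear(a,f), clear(b,b), clear(f,b), holds(a), holds(b), marked(b), on(a), on(b), on(f)}

flip(b,f); flip(a,a); move(a)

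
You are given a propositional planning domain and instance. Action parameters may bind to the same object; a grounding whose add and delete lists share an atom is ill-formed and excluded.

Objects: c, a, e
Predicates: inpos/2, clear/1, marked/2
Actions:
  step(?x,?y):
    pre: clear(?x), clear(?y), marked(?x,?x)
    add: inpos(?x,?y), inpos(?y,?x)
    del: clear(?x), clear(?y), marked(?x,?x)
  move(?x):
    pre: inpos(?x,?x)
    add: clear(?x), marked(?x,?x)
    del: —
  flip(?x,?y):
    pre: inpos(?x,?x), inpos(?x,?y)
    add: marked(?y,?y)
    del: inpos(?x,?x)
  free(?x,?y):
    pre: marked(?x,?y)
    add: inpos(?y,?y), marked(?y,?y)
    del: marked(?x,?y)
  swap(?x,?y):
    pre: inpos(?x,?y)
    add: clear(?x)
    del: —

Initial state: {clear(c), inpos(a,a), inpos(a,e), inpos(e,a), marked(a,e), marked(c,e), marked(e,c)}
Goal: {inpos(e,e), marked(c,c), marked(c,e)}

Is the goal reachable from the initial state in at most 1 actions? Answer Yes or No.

1. free(a,e)  →  {clear(c), inpos(a,a), inpos(a,e), inpos(e,a), inpos(e,e), marked(c,e), marked(e,c), marked(e,e)}
2. free(e,c)  →  {clear(c), inpos(a,a), inpos(a,e), inpos(c,c), inpos(e,a), inpos(e,e), marked(c,c), marked(c,e), marked(e,e)}
optimal plan length = 2; 2 > 1

No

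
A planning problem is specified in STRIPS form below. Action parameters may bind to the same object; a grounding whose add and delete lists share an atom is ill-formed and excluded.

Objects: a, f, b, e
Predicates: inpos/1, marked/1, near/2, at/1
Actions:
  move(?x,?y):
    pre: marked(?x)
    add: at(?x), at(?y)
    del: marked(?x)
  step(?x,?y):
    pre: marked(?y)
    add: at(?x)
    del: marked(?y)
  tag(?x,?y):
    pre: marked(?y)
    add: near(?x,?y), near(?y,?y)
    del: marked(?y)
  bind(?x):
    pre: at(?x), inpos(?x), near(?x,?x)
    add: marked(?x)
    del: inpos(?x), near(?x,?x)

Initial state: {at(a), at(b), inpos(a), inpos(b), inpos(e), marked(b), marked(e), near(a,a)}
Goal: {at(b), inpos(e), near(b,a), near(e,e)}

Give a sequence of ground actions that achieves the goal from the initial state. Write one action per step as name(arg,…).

1. tag(a,e)  →  {at(a), at(b), inpos(a), inpos(b), inpos(e), marked(b), near(a,a), near(a,e), near(e,e)}
2. bind(a)  →  {at(a), at(b), inpos(b), inpos(e), marked(a), marked(b), near(a,e), near(e,e)}
3. tag(b,a)  →  {at(a), at(b), inpos(b), inpos(e), marked(b), near(a,a), near(a,e), near(b,a), near(e,e)}

tag(a,e); bind(a); tag(b,a)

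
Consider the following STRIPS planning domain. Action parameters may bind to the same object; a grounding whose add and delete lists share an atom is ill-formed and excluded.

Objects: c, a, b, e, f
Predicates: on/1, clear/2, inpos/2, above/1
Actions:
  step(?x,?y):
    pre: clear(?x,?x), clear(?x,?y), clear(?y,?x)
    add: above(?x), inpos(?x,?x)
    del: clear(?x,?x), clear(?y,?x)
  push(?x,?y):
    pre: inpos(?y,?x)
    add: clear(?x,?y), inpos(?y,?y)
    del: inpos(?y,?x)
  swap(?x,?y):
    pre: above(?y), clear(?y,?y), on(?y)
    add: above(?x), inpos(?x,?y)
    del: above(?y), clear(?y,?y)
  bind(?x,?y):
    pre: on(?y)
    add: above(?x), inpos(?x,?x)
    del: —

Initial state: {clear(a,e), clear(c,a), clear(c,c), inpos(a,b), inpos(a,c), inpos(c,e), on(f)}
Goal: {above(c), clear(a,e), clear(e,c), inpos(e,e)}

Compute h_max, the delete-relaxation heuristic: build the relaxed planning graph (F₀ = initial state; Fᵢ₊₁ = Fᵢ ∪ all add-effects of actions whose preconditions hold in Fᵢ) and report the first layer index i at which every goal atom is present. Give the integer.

1

F0 = init (7 atoms)
F1 = F0 ∪ {above(a), above(b), above(c), above(e), above(f), clear(b,a), clear(e,c), inpos(a,a), inpos(b,b), inpos(c,c), inpos(e,e), inpos(f,f)}  (19 atoms)
goal ⊆ F1  ⇒  h_max = 1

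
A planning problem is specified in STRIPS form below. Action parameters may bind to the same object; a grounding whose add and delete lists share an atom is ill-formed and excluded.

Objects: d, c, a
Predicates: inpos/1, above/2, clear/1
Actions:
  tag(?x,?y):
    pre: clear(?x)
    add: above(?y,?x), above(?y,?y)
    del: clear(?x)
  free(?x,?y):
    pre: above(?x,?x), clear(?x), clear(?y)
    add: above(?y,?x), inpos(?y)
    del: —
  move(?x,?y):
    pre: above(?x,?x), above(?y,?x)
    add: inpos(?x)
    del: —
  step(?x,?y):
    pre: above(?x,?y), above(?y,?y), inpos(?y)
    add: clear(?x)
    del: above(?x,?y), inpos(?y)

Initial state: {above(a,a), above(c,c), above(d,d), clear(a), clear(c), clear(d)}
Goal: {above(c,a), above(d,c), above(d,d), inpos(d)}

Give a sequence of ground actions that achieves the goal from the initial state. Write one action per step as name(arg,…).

1. tag(a,c)  →  {above(a,a), above(c,a), above(c,c), above(d,d), clear(c), clear(d)}
2. free(c,d)  →  {above(a,a), above(c,a), above(c,c), above(d,c), above(d,d), clear(c), clear(d), inpos(d)}

tag(a,c); free(c,d)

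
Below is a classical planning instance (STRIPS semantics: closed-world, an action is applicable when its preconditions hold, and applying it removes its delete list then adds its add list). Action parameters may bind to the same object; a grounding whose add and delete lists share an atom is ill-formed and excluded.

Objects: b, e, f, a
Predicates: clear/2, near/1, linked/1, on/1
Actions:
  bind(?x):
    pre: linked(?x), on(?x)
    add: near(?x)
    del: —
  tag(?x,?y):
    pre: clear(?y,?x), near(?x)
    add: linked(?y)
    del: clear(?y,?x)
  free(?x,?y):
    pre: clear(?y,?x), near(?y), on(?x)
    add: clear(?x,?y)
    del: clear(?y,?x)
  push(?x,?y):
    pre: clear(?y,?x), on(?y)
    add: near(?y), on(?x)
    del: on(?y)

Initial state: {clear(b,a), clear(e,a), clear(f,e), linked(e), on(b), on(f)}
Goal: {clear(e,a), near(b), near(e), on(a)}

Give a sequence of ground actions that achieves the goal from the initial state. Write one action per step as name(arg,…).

push(e,f); bind(e); push(a,b)

1. push(e,f)  →  {clear(b,a), clear(e,a), clear(f,e), linked(e), near(f), on(b), on(e)}
2. bind(e)  →  {clear(b,a), clear(e,a), clear(f,e), linked(e), near(e), near(f), on(b), on(e)}
3. push(a,b)  →  {clear(b,a), clear(e,a), clear(f,e), linked(e), near(b), near(e), near(f), on(a), on(e)}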